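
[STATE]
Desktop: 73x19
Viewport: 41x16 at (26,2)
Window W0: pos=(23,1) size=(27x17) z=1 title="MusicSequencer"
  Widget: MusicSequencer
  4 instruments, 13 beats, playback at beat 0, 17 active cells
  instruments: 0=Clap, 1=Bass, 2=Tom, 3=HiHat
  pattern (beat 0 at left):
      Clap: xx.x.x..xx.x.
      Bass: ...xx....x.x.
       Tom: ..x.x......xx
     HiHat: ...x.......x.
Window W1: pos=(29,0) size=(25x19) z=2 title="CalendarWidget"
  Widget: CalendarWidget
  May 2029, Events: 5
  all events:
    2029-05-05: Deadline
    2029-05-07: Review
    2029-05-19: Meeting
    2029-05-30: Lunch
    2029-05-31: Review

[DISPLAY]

usi┠───────────────────────┨             
───┃        May 2029       ┃             
   ┃Mo Tu We Th Fr Sa Su   ┃             
Cla┃    1  2  3  4  5*  6  ┃             
Bas┃ 7*  8  9 10 11 12 13  ┃             
 To┃14 15 16 17 18 19* 20  ┃             
iHa┃21 22 23 24 25 26 27   ┃             
   ┃28 29 30* 31*          ┃             
   ┃                       ┃             
   ┃                       ┃             
   ┃                       ┃             
   ┃                       ┃             
   ┃                       ┃             
   ┃                       ┃             
   ┃                       ┃             
━━━┃                       ┃             


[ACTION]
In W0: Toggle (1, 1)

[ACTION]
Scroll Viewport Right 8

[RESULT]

─────────────────────┨                   
      May 2029       ┃                   
 Tu We Th Fr Sa Su   ┃                   
  1  2  3  4  5*  6  ┃                   
*  8  9 10 11 12 13  ┃                   
 15 16 17 18 19* 20  ┃                   
 22 23 24 25 26 27   ┃                   
 29 30* 31*          ┃                   
                     ┃                   
                     ┃                   
                     ┃                   
                     ┃                   
                     ┃                   
                     ┃                   
                     ┃                   
                     ┃                   


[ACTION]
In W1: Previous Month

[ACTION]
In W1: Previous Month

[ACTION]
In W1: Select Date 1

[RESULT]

─────────────────────┨                   
     March 2029      ┃                   
 Tu We Th Fr Sa Su   ┃                   
       [ 1]  2  3  4 ┃                   
  6  7  8  9 10 11   ┃                   
 13 14 15 16 17 18   ┃                   
 20 21 22 23 24 25   ┃                   
 27 28 29 30 31      ┃                   
                     ┃                   
                     ┃                   
                     ┃                   
                     ┃                   
                     ┃                   
                     ┃                   
                     ┃                   
                     ┃                   


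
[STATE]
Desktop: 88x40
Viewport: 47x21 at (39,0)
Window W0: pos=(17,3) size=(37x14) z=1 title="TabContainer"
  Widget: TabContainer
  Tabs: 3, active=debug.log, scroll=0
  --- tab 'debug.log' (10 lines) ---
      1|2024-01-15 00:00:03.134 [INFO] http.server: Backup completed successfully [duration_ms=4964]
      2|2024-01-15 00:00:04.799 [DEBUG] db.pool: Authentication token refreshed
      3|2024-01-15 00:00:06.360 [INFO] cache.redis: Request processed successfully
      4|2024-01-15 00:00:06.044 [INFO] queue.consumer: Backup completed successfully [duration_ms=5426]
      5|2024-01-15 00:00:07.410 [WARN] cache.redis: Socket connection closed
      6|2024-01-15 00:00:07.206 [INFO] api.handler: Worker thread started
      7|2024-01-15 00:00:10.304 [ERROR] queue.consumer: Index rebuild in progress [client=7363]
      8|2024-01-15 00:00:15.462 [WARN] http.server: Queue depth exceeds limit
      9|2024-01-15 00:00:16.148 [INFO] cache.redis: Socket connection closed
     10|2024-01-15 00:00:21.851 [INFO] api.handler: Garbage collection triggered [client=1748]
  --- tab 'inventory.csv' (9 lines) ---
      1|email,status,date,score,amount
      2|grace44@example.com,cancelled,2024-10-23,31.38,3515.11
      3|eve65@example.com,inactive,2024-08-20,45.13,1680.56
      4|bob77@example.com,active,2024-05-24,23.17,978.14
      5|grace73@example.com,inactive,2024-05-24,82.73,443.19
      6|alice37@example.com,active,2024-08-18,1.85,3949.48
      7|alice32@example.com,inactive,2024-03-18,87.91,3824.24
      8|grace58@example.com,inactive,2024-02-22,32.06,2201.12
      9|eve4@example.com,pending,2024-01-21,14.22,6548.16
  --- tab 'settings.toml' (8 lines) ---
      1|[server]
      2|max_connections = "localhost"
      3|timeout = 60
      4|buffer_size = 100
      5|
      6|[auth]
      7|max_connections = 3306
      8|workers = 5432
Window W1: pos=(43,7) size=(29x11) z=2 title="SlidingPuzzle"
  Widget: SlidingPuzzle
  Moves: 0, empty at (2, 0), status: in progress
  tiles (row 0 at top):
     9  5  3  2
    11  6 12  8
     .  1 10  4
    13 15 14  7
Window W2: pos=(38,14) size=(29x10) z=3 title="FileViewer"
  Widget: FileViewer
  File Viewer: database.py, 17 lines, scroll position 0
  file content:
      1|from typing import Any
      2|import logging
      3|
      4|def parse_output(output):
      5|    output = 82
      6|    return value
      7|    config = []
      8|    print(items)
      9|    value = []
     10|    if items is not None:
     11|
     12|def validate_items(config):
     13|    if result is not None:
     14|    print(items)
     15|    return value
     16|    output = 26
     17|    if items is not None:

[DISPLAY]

                                               
                                               
                                               
━━━━━━━━━━━━━━┓                                
              ┃                                
──────────────┨                                
y.csv │ settin┃                                
────┏━━━━━━━━━━━━━━━━━━━━━━━━━━━┓              
34 [┃ SlidingPuzzle             ┃              
99 [┠───────────────────────────┨              
60 [┃┌────┬────┬────┬────┐      ┃              
44 [┃│  9 │  5 │  3 │  2 │      ┃              
10 [┃├────┼────┼────┼────┤      ┃              
06 [┃│ 11 │  6 │ 12 │  8 │      ┃              
━━━━━━━━━━━━━━━━━━━━━━━━━━━┓    ┃              
 FileViewer                ┃    ┃              
───────────────────────────┨    ┃              
from typing import Any    ▲┃━━━━┛              
import logging            █┃                   
                          ░┃                   
def parse_output(output): ░┃                   


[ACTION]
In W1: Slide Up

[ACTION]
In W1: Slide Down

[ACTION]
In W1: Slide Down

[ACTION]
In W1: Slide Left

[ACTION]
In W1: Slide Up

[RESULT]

                                               
                                               
                                               
━━━━━━━━━━━━━━┓                                
              ┃                                
──────────────┨                                
y.csv │ settin┃                                
────┏━━━━━━━━━━━━━━━━━━━━━━━━━━━┓              
34 [┃ SlidingPuzzle             ┃              
99 [┠───────────────────────────┨              
60 [┃┌────┬────┬────┬────┐      ┃              
44 [┃│  9 │  5 │  3 │  2 │      ┃              
10 [┃├────┼────┼────┼────┤      ┃              
06 [┃│  6 │  1 │ 12 │  8 │      ┃              
━━━━━━━━━━━━━━━━━━━━━━━━━━━┓    ┃              
 FileViewer                ┃    ┃              
───────────────────────────┨    ┃              
from typing import Any    ▲┃━━━━┛              
import logging            █┃                   
                          ░┃                   
def parse_output(output): ░┃                   


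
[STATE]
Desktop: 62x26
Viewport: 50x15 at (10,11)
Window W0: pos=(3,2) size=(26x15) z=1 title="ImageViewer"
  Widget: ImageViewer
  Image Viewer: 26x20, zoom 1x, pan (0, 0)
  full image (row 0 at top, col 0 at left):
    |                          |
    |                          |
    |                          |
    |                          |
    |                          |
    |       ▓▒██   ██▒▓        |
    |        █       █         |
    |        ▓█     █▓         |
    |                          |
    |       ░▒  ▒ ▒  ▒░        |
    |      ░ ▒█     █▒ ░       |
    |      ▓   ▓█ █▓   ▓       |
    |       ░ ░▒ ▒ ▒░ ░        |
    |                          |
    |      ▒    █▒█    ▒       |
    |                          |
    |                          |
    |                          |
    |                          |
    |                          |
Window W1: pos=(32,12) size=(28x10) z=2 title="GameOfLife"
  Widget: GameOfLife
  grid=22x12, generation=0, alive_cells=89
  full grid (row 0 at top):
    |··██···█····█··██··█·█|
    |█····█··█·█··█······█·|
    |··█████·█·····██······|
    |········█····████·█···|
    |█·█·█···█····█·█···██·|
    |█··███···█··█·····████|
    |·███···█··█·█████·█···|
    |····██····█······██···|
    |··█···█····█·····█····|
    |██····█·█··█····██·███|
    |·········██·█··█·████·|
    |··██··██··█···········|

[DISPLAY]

  █       █       ┃                               
  ▓█     █▓       ┃   ┏━━━━━━━━━━━━━━━━━━━━━━━━━━┓
                  ┃   ┃ GameOfLife               ┃
 ░▒  ▒ ▒  ▒░      ┃   ┠──────────────────────────┨
░ ▒█     █▒ ░     ┃   ┃Gen: 0                    ┃
━━━━━━━━━━━━━━━━━━┛   ┃········█····████·█···    ┃
                      ┃█·█·█···█····█·█···██·    ┃
                      ┃█··███···█··█·····████    ┃
                      ┃·███···█··█·█████·█···    ┃
                      ┃····██····█······██···    ┃
                      ┗━━━━━━━━━━━━━━━━━━━━━━━━━━┛
                                                  
                                                  
                                                  
                                                  


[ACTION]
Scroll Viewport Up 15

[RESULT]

                                                  
                                                  
━━━━━━━━━━━━━━━━━━┓                               
Viewer            ┃                               
──────────────────┨                               
                  ┃                               
                  ┃                               
                  ┃                               
                  ┃                               
                  ┃                               
 ▓▒██   ██▒▓      ┃                               
  █       █       ┃                               
  ▓█     █▓       ┃   ┏━━━━━━━━━━━━━━━━━━━━━━━━━━┓
                  ┃   ┃ GameOfLife               ┃
 ░▒  ▒ ▒  ▒░      ┃   ┠──────────────────────────┨


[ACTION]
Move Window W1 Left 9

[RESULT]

                                                  
                                                  
━━━━━━━━━━━━━━━━━━┓                               
Viewer            ┃                               
──────────────────┨                               
                  ┃                               
                  ┃                               
                  ┃                               
                  ┃                               
                  ┃                               
 ▓▒██   ██▒▓      ┃                               
  █       █       ┃                               
  ▓█     █▓  ┏━━━━━━━━━━━━━━━━━━━━━━━━━━┓         
             ┃ GameOfLife               ┃         
 ░▒  ▒ ▒  ▒░ ┠──────────────────────────┨         


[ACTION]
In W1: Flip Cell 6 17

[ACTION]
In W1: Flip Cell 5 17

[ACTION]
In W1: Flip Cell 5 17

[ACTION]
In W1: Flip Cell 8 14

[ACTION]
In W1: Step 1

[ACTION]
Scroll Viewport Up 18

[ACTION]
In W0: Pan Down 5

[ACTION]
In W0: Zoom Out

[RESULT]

                                                  
                                                  
━━━━━━━━━━━━━━━━━━┓                               
Viewer            ┃                               
──────────────────┨                               
 ▓▒██   ██▒▓      ┃                               
  █       █       ┃                               
  ▓█     █▓       ┃                               
                  ┃                               
 ░▒  ▒ ▒  ▒░      ┃                               
░ ▒█     █▒ ░     ┃                               
▓   ▓█ █▓   ▓     ┃                               
 ░ ░▒ ▒ ▒░ ░ ┏━━━━━━━━━━━━━━━━━━━━━━━━━━┓         
             ┃ GameOfLife               ┃         
▒    █▒█    ▒┠──────────────────────────┨         


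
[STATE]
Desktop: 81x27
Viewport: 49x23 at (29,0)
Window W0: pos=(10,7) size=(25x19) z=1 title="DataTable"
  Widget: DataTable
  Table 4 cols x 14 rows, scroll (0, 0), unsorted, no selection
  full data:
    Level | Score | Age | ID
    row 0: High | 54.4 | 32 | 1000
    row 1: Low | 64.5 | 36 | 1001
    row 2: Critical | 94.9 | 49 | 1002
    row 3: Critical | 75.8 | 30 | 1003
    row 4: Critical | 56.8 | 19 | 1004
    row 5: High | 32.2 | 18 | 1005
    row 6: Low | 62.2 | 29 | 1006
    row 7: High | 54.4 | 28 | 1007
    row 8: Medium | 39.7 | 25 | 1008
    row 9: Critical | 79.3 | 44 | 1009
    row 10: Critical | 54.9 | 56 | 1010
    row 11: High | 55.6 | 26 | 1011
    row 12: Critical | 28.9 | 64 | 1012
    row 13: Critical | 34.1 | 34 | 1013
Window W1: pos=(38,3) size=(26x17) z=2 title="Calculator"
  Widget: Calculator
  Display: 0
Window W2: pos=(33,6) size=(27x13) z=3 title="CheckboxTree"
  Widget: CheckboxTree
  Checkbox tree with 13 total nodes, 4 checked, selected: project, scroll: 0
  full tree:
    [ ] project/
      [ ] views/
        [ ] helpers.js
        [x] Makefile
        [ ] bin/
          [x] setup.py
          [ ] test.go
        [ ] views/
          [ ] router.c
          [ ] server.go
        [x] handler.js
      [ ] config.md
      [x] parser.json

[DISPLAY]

                                                 
                                                 
                                                 
         ┏━━━━━━━━━━━━━━━━━━━━━━━━┓              
         ┃ Calculator             ┃              
         ┠────────────────────────┨              
    ┏━━━━━━━━━━━━━━━━━━━━━━━━━┓  0┃              
━━━━┃ CheckboxTree            ┃   ┃              
    ┠─────────────────────────┨   ┃              
────┃>[-] project/            ┃   ┃              
│ID ┃   [-] views/            ┃   ┃              
┼───┃     [ ] helpers.js      ┃   ┃              
│100┃     [x] Makefile        ┃   ┃              
│100┃     [-] bin/            ┃   ┃              
│100┃       [x] setup.py      ┃   ┃              
│100┃       [ ] test.go       ┃   ┃              
│100┃     [ ] views/          ┃   ┃              
│100┃       [ ] router.c      ┃   ┃              
│100┗━━━━━━━━━━━━━━━━━━━━━━━━━┛   ┃              
│1007┃   ┗━━━━━━━━━━━━━━━━━━━━━━━━┛              
│1008┃                                           
│1009┃                                           
│1010┃                                           


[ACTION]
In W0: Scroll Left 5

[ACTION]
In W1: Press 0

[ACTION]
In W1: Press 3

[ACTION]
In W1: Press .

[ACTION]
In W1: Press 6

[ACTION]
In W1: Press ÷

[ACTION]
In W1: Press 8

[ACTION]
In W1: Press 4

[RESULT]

                                                 
                                                 
                                                 
         ┏━━━━━━━━━━━━━━━━━━━━━━━━┓              
         ┃ Calculator             ┃              
         ┠────────────────────────┨              
    ┏━━━━━━━━━━━━━━━━━━━━━━━━━┓ 84┃              
━━━━┃ CheckboxTree            ┃   ┃              
    ┠─────────────────────────┨   ┃              
────┃>[-] project/            ┃   ┃              
│ID ┃   [-] views/            ┃   ┃              
┼───┃     [ ] helpers.js      ┃   ┃              
│100┃     [x] Makefile        ┃   ┃              
│100┃     [-] bin/            ┃   ┃              
│100┃       [x] setup.py      ┃   ┃              
│100┃       [ ] test.go       ┃   ┃              
│100┃     [ ] views/          ┃   ┃              
│100┃       [ ] router.c      ┃   ┃              
│100┗━━━━━━━━━━━━━━━━━━━━━━━━━┛   ┃              
│1007┃   ┗━━━━━━━━━━━━━━━━━━━━━━━━┛              
│1008┃                                           
│1009┃                                           
│1010┃                                           


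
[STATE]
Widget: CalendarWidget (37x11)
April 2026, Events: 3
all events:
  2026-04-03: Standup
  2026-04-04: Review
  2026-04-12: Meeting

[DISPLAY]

              April 2026             
Mo Tu We Th Fr Sa Su                 
       1  2  3*  4*  5               
 6  7  8  9 10 11 12*                
13 14 15 16 17 18 19                 
20 21 22 23 24 25 26                 
27 28 29 30                          
                                     
                                     
                                     
                                     


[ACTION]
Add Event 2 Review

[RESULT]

              April 2026             
Mo Tu We Th Fr Sa Su                 
       1  2*  3*  4*  5              
 6  7  8  9 10 11 12*                
13 14 15 16 17 18 19                 
20 21 22 23 24 25 26                 
27 28 29 30                          
                                     
                                     
                                     
                                     


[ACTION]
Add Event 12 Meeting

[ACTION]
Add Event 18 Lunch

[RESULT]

              April 2026             
Mo Tu We Th Fr Sa Su                 
       1  2*  3*  4*  5              
 6  7  8  9 10 11 12*                
13 14 15 16 17 18* 19                
20 21 22 23 24 25 26                 
27 28 29 30                          
                                     
                                     
                                     
                                     


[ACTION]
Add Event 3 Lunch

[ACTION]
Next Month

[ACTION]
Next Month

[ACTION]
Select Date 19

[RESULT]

              June 2026              
Mo Tu We Th Fr Sa Su                 
 1  2  3  4  5  6  7                 
 8  9 10 11 12 13 14                 
15 16 17 18 [19] 20 21               
22 23 24 25 26 27 28                 
29 30                                
                                     
                                     
                                     
                                     


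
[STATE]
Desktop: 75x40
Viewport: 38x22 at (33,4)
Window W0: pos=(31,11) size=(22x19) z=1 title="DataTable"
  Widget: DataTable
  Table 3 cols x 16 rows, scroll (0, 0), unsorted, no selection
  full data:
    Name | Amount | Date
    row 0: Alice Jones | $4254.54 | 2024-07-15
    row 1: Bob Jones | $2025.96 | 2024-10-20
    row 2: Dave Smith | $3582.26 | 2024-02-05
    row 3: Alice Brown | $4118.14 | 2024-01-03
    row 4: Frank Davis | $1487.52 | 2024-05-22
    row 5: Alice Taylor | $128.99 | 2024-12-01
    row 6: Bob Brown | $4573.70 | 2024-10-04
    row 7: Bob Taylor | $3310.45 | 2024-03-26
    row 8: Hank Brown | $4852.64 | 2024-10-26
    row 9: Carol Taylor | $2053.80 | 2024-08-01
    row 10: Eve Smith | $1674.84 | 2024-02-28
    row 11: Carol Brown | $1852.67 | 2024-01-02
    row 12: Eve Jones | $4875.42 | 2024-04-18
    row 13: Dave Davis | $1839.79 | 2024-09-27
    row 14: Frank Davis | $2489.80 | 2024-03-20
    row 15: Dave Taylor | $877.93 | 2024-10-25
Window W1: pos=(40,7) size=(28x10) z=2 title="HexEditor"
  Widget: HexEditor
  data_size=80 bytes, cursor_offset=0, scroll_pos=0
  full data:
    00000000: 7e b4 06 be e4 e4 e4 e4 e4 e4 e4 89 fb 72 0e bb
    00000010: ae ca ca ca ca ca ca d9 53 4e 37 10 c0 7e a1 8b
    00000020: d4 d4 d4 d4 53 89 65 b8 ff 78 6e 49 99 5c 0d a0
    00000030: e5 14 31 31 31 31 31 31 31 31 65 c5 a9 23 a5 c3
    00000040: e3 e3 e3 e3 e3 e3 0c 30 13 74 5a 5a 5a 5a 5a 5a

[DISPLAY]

                                      
                                      
                                      
       ┏━━━━━━━━━━━━━━━━━━━━━━━━━━┓   
       ┃ HexEditor                ┃   
       ┠──────────────────────────┨   
       ┃00000000  7E b4 06 be e4 e┃   
━━━━━━━┃00000010  ae ca ca ca ca c┃   
DataTab┃00000020  d4 d4 d4 d4 53 8┃   
───────┃00000030  e5 14 31 31 31 3┃   
ame    ┃00000040  e3 e3 e3 e3 e3 e┃   
───────┃                          ┃   
lice Jo┗━━━━━━━━━━━━━━━━━━━━━━━━━━┛   
ob Jones   │$2025.9┃                  
ave Smith  │$3582.2┃                  
lice Brown │$4118.1┃                  
rank Davis │$1487.5┃                  
lice Taylor│$128.99┃                  
ob Brown   │$4573.7┃                  
ob Taylor  │$3310.4┃                  
ank Brown  │$4852.6┃                  
arol Taylor│$2053.8┃                  


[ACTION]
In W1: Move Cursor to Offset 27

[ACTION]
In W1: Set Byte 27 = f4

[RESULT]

                                      
                                      
                                      
       ┏━━━━━━━━━━━━━━━━━━━━━━━━━━┓   
       ┃ HexEditor                ┃   
       ┠──────────────────────────┨   
       ┃00000000  7e b4 06 be e4 e┃   
━━━━━━━┃00000010  ae ca ca ca ca c┃   
DataTab┃00000020  d4 d4 d4 d4 53 8┃   
───────┃00000030  e5 14 31 31 31 3┃   
ame    ┃00000040  e3 e3 e3 e3 e3 e┃   
───────┃                          ┃   
lice Jo┗━━━━━━━━━━━━━━━━━━━━━━━━━━┛   
ob Jones   │$2025.9┃                  
ave Smith  │$3582.2┃                  
lice Brown │$4118.1┃                  
rank Davis │$1487.5┃                  
lice Taylor│$128.99┃                  
ob Brown   │$4573.7┃                  
ob Taylor  │$3310.4┃                  
ank Brown  │$4852.6┃                  
arol Taylor│$2053.8┃                  


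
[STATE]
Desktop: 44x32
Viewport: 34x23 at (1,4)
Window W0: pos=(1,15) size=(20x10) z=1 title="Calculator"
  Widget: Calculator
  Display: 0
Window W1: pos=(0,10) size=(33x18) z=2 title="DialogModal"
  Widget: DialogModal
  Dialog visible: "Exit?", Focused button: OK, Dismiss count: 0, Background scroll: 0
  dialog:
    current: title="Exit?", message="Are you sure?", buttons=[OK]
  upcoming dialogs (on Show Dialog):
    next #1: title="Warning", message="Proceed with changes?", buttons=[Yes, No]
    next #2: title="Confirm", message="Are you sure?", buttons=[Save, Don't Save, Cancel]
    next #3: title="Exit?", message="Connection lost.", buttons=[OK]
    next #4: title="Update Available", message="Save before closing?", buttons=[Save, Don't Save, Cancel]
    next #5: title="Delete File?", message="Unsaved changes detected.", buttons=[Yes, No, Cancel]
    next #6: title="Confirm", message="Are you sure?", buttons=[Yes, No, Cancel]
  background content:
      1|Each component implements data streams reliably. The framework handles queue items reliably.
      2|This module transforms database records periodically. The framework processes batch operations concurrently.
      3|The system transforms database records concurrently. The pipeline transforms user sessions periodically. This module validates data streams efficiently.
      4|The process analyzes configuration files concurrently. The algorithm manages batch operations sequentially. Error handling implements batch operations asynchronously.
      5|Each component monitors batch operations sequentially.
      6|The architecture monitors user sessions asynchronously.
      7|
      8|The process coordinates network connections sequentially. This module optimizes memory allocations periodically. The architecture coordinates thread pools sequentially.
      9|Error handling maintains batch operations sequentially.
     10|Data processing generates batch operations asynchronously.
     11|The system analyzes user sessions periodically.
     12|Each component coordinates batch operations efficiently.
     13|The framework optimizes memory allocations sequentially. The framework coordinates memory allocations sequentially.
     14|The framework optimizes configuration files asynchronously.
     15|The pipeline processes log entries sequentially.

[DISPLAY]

                                  
                                  
                                  
                                  
                                  
                                  
━━━━━━━━━━━━━━━━━━━━━━━━━━━━━━━┓  
 DialogModal                   ┃  
───────────────────────────────┨  
Each component implements data ┃  
This module transforms database┃  
The system transforms database ┃  
The process analyzes configurat┃  
Each co┌───────────────┐batch o┃  
The arc│     Exit?     │s user ┃  
       │ Are you sure? │       ┃  
The pro│      [OK]     │network┃  
Error h└───────────────┘ batch ┃  
Data processing generates batch┃  
The system analyzes user sessio┃  
Each component coordinates batc┃  
The framework optimizes memory ┃  
The framework optimizes configu┃  


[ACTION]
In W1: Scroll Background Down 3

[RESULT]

                                  
                                  
                                  
                                  
                                  
                                  
━━━━━━━━━━━━━━━━━━━━━━━━━━━━━━━┓  
 DialogModal                   ┃  
───────────────────────────────┨  
The process analyzes configurat┃  
Each component monitors batch o┃  
The architecture monitors user ┃  
                               ┃  
The pro┌───────────────┐network┃  
Error h│     Exit?     │ batch ┃  
Data pr│ Are you sure? │s batch┃  
The sys│      [OK]     │ sessio┃  
Each co└───────────────┘es batc┃  
The framework optimizes memory ┃  
The framework optimizes configu┃  
The pipeline processes log entr┃  
                               ┃  
                               ┃  


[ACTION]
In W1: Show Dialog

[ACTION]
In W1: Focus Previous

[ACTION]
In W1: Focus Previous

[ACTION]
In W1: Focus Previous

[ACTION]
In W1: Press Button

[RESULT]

                                  
                                  
                                  
                                  
                                  
                                  
━━━━━━━━━━━━━━━━━━━━━━━━━━━━━━━┓  
 DialogModal                   ┃  
───────────────────────────────┨  
The process analyzes configurat┃  
Each component monitors batch o┃  
The architecture monitors user ┃  
                               ┃  
The process coordinates network┃  
Error handling maintains batch ┃  
Data processing generates batch┃  
The system analyzes user sessio┃  
Each component coordinates batc┃  
The framework optimizes memory ┃  
The framework optimizes configu┃  
The pipeline processes log entr┃  
                               ┃  
                               ┃  


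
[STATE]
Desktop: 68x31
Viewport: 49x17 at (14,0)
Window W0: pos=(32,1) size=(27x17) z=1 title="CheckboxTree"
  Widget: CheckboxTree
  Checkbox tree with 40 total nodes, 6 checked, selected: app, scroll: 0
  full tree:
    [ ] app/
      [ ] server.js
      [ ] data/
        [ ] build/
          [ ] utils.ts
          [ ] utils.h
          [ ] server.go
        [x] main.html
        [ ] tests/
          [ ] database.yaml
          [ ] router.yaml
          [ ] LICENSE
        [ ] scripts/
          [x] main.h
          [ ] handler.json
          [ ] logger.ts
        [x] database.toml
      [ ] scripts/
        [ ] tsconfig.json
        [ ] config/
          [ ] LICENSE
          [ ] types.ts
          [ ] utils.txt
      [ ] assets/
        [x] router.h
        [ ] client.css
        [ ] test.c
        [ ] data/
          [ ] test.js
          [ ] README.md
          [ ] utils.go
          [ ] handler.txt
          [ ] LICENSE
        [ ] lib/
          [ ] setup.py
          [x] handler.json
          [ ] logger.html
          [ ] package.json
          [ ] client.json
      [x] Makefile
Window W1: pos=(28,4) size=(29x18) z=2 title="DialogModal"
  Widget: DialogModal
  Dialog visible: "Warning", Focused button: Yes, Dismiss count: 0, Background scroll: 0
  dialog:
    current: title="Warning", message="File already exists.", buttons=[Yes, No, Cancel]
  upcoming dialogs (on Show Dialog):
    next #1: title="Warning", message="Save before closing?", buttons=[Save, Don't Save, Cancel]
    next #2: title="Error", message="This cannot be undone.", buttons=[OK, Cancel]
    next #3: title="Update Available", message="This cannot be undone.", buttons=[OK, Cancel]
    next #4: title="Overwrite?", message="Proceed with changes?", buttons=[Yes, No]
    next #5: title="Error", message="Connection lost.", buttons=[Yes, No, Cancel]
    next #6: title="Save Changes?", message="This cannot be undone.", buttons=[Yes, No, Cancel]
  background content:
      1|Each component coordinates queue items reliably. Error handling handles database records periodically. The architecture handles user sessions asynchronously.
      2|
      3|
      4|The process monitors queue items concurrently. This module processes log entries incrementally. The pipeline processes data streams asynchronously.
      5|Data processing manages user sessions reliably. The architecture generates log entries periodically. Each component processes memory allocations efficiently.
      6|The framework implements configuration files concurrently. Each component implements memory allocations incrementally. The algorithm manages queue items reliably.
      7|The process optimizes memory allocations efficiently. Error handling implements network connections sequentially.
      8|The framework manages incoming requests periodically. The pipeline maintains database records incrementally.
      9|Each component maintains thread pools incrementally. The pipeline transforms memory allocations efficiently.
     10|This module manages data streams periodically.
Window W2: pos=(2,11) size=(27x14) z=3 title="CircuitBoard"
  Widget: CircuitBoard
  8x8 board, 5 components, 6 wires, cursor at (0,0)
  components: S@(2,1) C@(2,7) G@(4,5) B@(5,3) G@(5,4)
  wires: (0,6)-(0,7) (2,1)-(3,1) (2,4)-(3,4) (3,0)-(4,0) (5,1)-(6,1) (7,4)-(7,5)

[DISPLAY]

                                                 
                  ┏━━━━━━━━━━━━━━━━━━━━━━━━━┓    
                  ┃ CheckboxTree            ┃    
                  ┠─────────────────────────┨    
              ┏━━━━━━━━━━━━━━━━━━━━━━━━━━━┓ ┃    
              ┃ DialogModal               ┃ ┃    
              ┠───────────────────────────┨ ┃    
              ┃Each component coordinates ┃ ┃    
              ┃                           ┃ ┃    
              ┃                           ┃ ┃    
              ┃The process monitors queue ┃ ┃    
━━━━━━━━━━━━━━┓Da┌─────────────────────┐se┃ ┃    
rd            ┃Th│       Warning       │co┃ ┃    
──────────────┨Th│ File already exists.│or┃ ┃    
4 5 6 7       ┃Th│ [Yes]  No   Cancel  │om┃ ┃    
              ┃Ea└─────────────────────┘th┃ ┃    
              ┃This module manages data st┃ ┃    


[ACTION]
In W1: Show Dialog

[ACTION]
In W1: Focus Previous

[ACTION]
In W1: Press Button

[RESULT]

                                                 
                  ┏━━━━━━━━━━━━━━━━━━━━━━━━━┓    
                  ┃ CheckboxTree            ┃    
                  ┠─────────────────────────┨    
              ┏━━━━━━━━━━━━━━━━━━━━━━━━━━━┓ ┃    
              ┃ DialogModal               ┃ ┃    
              ┠───────────────────────────┨ ┃    
              ┃Each component coordinates ┃ ┃    
              ┃                           ┃ ┃    
              ┃                           ┃ ┃    
              ┃The process monitors queue ┃ ┃    
━━━━━━━━━━━━━━┓Data processing manages use┃ ┃    
rd            ┃The framework implements co┃ ┃    
──────────────┨The process optimizes memor┃ ┃    
4 5 6 7       ┃The framework manages incom┃ ┃    
              ┃Each component maintains th┃ ┃    
              ┃This module manages data st┃ ┃    


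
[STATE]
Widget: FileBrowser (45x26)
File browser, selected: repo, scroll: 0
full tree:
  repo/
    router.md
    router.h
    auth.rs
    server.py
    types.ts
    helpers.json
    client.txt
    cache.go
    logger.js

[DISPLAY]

> [-] repo/                                  
    router.md                                
    router.h                                 
    auth.rs                                  
    server.py                                
    types.ts                                 
    helpers.json                             
    client.txt                               
    cache.go                                 
    logger.js                                
                                             
                                             
                                             
                                             
                                             
                                             
                                             
                                             
                                             
                                             
                                             
                                             
                                             
                                             
                                             
                                             


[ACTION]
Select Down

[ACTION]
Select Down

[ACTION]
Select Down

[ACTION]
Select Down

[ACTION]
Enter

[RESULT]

  [-] repo/                                  
    router.md                                
    router.h                                 
    auth.rs                                  
  > server.py                                
    types.ts                                 
    helpers.json                             
    client.txt                               
    cache.go                                 
    logger.js                                
                                             
                                             
                                             
                                             
                                             
                                             
                                             
                                             
                                             
                                             
                                             
                                             
                                             
                                             
                                             
                                             


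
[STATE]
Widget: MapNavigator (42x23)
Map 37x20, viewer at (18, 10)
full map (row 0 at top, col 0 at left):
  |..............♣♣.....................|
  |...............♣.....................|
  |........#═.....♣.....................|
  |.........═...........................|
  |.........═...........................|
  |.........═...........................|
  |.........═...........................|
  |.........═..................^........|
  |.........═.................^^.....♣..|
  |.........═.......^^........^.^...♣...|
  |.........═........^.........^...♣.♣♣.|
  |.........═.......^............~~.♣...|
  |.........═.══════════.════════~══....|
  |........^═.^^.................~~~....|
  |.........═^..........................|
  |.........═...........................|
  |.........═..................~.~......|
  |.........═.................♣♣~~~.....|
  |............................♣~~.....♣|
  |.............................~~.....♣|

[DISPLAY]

                                          
   ..............♣♣.....................  
   ...............♣.....................  
   ........#═.....♣.....................  
   .........═...........................  
   .........═...........................  
   .........═...........................  
   .........═...........................  
   .........═..................^........  
   .........═.................^^.....♣..  
   .........═.......^^........^.^...♣...  
   .........═........@.........^...♣.♣♣.  
   .........═.......^............~~.♣...  
   .........═.══════════.════════~══....  
   ........^═.^^.................~~~....  
   .........═^..........................  
   .........═...........................  
   .........═..................~.~......  
   .........═.................♣♣~~~.....  
   ............................♣~~.....♣  
   .............................~~.....♣  
                                          
                                          


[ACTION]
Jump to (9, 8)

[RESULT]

                                          
                                          
                                          
            ..............♣♣..............
            ...............♣..............
            ........#═.....♣..............
            .........═....................
            .........═....................
            .........═....................
            .........═....................
            .........═..................^.
            .........@.................^^.
            .........═.......^^........^.^
            .........═........^.........^.
            .........═.......^............
            .........═.══════════.════════
            ........^═.^^.................
            .........═^...................
            .........═....................
            .........═..................~.
            .........═.................♣♣~
            ............................♣~
            .............................~


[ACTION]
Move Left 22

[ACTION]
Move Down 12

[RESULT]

                     .........═...........
                     .........═.......^^..
                     .........═........^..
                     .........═.......^...
                     .........═.══════════
                     ........^═.^^........
                     .........═^..........
                     .........═...........
                     .........═...........
                     .........═...........
                     .....................
                     @....................
                                          
                                          
                                          
                                          
                                          
                                          
                                          
                                          
                                          
                                          
                                          


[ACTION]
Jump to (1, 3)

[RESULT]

                                          
                                          
                                          
                                          
                                          
                                          
                                          
                                          
                    ..............♣♣......
                    ...............♣......
                    ........#═.....♣......
                    .@.......═............
                    .........═............
                    .........═............
                    .........═............
                    .........═............
                    .........═............
                    .........═.......^^...
                    .........═........^...
                    .........═.......^....
                    .........═.══════════.
                    ........^═.^^.........
                    .........═^...........
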